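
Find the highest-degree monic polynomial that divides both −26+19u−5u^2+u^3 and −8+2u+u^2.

−2+u

Euclidean algorithm in ℚ[u]:
  u^3−5u^2+19u−26 = (u−7)(u^2+2u−8) + (41u−82)
  u^2+2u−8 = ((1/41)u+4/41)(41u−82) + (0)
Last nonzero remainder: 41u−82. Dividing through by 41 gives the monic gcd u−2.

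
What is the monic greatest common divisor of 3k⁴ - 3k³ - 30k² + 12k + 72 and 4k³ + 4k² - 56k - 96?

By polynomial division,
  3k⁴ - 3k³ - 30k² + 12k + 72 = ((3/4)k - 3/2)(4k³ + 4k² - 56k - 96) + (18k² - 72)
  4k³ + 4k² - 56k - 96 = ((2/9)k + 2/9)(18k² - 72) + (-40k - 80)
  18k² - 72 = (-(9/20)k + 9/10)(-40k - 80) + (0)
Last nonzero remainder: -40k - 80. Dividing through by -40 gives the monic gcd k + 2.

k + 2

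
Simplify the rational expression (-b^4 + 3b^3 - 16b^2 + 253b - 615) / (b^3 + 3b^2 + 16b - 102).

By polynomial division,
  -b^4 + 3b^3 - 16b^2 + 253b - 615 = (-b + 6)(b^3 + 3b^2 + 16b - 102) + (-18b^2 + 55b - 3)
  b^3 + 3b^2 + 16b - 102 = (-(1/18)b - 109/324)(-18b^2 + 55b - 3) + ((11125/324)b - 11125/108)
  -18b^2 + 55b - 3 = (-(5832/11125)b + 324/11125)((11125/324)b - 11125/108) + (0)
Last nonzero remainder: (11125/324)b - 11125/108. Dividing through by 11125/324 gives the monic gcd b - 3.
Cancel b - 3 from numerator and denominator to get the reduced form.

(-b^3 - 16b + 205)/(b^2 + 6b + 34)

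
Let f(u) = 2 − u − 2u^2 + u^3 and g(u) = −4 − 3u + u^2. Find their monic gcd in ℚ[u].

Euclidean algorithm in ℚ[u]:
  u^3 − 2u^2 − u + 2 = (u + 1)(u^2 − 3u − 4) + (6u + 6)
  u^2 − 3u − 4 = ((1/6)u − 2/3)(6u + 6) + (0)
Last nonzero remainder: 6u + 6. Dividing through by 6 gives the monic gcd u + 1.

1 + u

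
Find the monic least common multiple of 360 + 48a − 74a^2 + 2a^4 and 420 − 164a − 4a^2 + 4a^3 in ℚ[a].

1260 + 348a − 235a^2 − 37a^3 + 7a^4 + a^5

By polynomial division,
  2a^4 − 74a^2 + 48a + 360 = ((1/2)a + 1/2)(4a^3 − 4a^2 − 164a + 420) + (10a^2 − 80a + 150)
  4a^3 − 4a^2 − 164a + 420 = ((2/5)a + 14/5)(10a^2 − 80a + 150) + (0)
Last nonzero remainder: 10a^2 − 80a + 150. Dividing through by 10 gives the monic gcd a^2 − 8a + 15.
Then lcm(f, g) = f·g / gcd(f, g); expanding and making the result monic gives the answer.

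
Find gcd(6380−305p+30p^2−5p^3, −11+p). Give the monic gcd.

−11+p

Euclidean algorithm in ℚ[p]:
  −5p^3+30p^2−305p+6380 = (−5p^2−25p−580)(p−11) + (0)
The last nonzero remainder p−11 is already monic.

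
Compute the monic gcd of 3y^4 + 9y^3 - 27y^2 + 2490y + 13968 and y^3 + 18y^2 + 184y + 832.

y + 8

By polynomial division,
  3y^4 + 9y^3 - 27y^2 + 2490y + 13968 = (3y - 45)(y^3 + 18y^2 + 184y + 832) + (231y^2 + 8274y + 51408)
  y^3 + 18y^2 + 184y + 832 = ((1/231)y - 28/363)(231y^2 + 8274y + 51408) + ((72560/121)y + 580480/121)
  231y^2 + 8274y + 51408 = ((27951/72560)y + 388773/36280)((72560/121)y + 580480/121) + (0)
Last nonzero remainder: (72560/121)y + 580480/121. Dividing through by 72560/121 gives the monic gcd y + 8.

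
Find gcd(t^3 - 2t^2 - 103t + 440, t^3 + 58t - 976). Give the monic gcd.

Apply the Euclidean algorithm:
  t^3 - 2t^2 - 103t + 440 = (t^3 + 58t - 976) + (-2t^2 - 161t + 1416)
  t^3 + 58t - 976 = (-(1/2)t + 161/4)(-2t^2 - 161t + 1416) + ((28985/4)t - 57970)
  -2t^2 - 161t + 1416 = (-(8/28985)t - 708/28985)((28985/4)t - 57970) + (0)
Last nonzero remainder: (28985/4)t - 57970. Dividing through by 28985/4 gives the monic gcd t - 8.

t - 8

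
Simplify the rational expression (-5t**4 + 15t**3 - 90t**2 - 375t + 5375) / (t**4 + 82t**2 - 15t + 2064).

Repeated division with remainder:
  -5t**4 + 15t**3 - 90t**2 - 375t + 5375 = (-5)(t**4 + 82t**2 - 15t + 2064) + (15t**3 + 320t**2 - 450t + 15695)
  t**4 + 82t**2 - 15t + 2064 = ((1/15)t - 64/45)(15t**3 + 320t**2 - 450t + 15695) + ((5104/9)t**2 - (5104/3)t + 219472/9)
  15t**3 + 320t**2 - 450t + 15695 = ((135/5104)t + 3285/5104)((5104/9)t**2 - (5104/3)t + 219472/9) + (0)
Last nonzero remainder: (5104/9)t**2 - (5104/3)t + 219472/9. Dividing through by 5104/9 gives the monic gcd t**2 - 3t + 43.
Cancel t**2 - 3t + 43 from numerator and denominator to get the reduced form.

(-5t**2 + 125)/(t**2 + 3t + 48)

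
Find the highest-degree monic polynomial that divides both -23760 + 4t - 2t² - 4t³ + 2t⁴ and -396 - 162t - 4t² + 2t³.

By polynomial division,
  2t⁴ - 4t³ - 2t² + 4t - 23760 = (t)(2t³ - 4t² - 162t - 396) + (160t² + 400t - 23760)
  2t³ - 4t² - 162t - 396 = ((1/80)t - 9/160)(160t² + 400t - 23760) + ((315/2)t - 3465/2)
  160t² + 400t - 23760 = ((64/63)t + 96/7)((315/2)t - 3465/2) + (0)
Last nonzero remainder: (315/2)t - 3465/2. Dividing through by 315/2 gives the monic gcd t - 11.

-11 + t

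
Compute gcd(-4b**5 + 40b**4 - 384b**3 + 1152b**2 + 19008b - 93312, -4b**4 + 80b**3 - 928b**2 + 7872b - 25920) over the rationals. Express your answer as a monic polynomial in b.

b**3 - 10b**2 + 132b - 648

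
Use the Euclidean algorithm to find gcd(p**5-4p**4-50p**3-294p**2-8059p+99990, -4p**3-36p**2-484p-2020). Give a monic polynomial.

p**2+4p+101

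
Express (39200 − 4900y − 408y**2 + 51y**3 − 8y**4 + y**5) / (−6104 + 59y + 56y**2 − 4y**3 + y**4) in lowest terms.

By polynomial division,
  y**5 − 8y**4 + 51y**3 − 408y**2 − 4900y + 39200 = (y − 4)(y**4 − 4y**3 + 56y**2 + 59y − 6104) + (−21y**3 − 243y**2 + 1440y + 14784)
  y**4 − 4y**3 + 56y**2 + 59y − 6104 = (−(1/21)y + 109/147)(−21y**3 − 243y**2 + 1440y + 14784) + ((14933/49)y**2 − (14933/49)y − 119464/7)
  −21y**3 − 243y**2 + 1440y + 14784 = (−(1029/14933)y − 12936/14933)((14933/49)y**2 − (14933/49)y − 119464/7) + (0)
Last nonzero remainder: (14933/49)y**2 − (14933/49)y − 119464/7. Dividing through by 14933/49 gives the monic gcd y**2 − y − 56.
Cancel y**2 − y − 56 from numerator and denominator to get the reduced form.

(−700 + 100y − 7y**2 + y**3)/(109 − 3y + y**2)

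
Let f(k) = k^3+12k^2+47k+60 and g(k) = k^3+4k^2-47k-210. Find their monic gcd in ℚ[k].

By polynomial division,
  k^3+12k^2+47k+60 = (k^3+4k^2-47k-210) + (8k^2+94k+270)
  k^3+4k^2-47k-210 = ((1/8)k-31/32)(8k^2+94k+270) + ((165/16)k+825/16)
  8k^2+94k+270 = ((128/165)k+288/55)((165/16)k+825/16) + (0)
Last nonzero remainder: (165/16)k+825/16. Dividing through by 165/16 gives the monic gcd k+5.

k+5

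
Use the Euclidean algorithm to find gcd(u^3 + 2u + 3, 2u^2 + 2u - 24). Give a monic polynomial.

1

Euclidean algorithm in ℚ[u]:
  u^3 + 2u + 3 = ((1/2)u - 1/2)(2u^2 + 2u - 24) + (15u - 9)
  2u^2 + 2u - 24 = ((2/15)u + 16/75)(15u - 9) + (-552/25)
  15u - 9 = (-(125/184)u + 75/184)(-552/25) + (0)
The last nonzero remainder is the constant -552/25, so the polynomials are coprime and gcd = 1.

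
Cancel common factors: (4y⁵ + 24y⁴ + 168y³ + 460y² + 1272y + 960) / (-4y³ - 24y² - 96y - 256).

(-y³ - 4y² - 18y - 15)/(y + 4)

By polynomial division,
  4y⁵ + 24y⁴ + 168y³ + 460y² + 1272y + 960 = (-y² - 18)(-4y³ - 24y² - 96y - 256) + (-228y² - 456y - 3648)
  -4y³ - 24y² - 96y - 256 = ((1/57)y + 4/57)(-228y² - 456y - 3648) + (0)
Last nonzero remainder: -228y² - 456y - 3648. Dividing through by -228 gives the monic gcd y² + 2y + 16.
Cancel y² + 2y + 16 from numerator and denominator to get the reduced form.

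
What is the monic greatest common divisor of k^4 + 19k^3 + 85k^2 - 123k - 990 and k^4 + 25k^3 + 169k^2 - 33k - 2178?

By polynomial division,
  k^4 + 19k^3 + 85k^2 - 123k - 990 = (k^4 + 25k^3 + 169k^2 - 33k - 2178) + (-6k^3 - 84k^2 - 90k + 1188)
  k^4 + 25k^3 + 169k^2 - 33k - 2178 = (-(1/6)k - 11/6)(-6k^3 - 84k^2 - 90k + 1188) + (0)
Last nonzero remainder: -6k^3 - 84k^2 - 90k + 1188. Dividing through by -6 gives the monic gcd k^3 + 14k^2 + 15k - 198.

k^3 + 14k^2 + 15k - 198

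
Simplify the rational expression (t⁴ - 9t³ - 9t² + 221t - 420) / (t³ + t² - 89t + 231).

By polynomial division,
  t⁴ - 9t³ - 9t² + 221t - 420 = (t - 10)(t³ + t² - 89t + 231) + (90t² - 900t + 1890)
  t³ + t² - 89t + 231 = ((1/90)t + 11/90)(90t² - 900t + 1890) + (0)
Last nonzero remainder: 90t² - 900t + 1890. Dividing through by 90 gives the monic gcd t² - 10t + 21.
Cancel t² - 10t + 21 from numerator and denominator to get the reduced form.

(t² + t - 20)/(t + 11)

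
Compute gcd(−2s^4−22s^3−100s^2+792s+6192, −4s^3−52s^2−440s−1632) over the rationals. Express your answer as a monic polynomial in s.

s+6

Euclidean algorithm in ℚ[s]:
  −2s^4−22s^3−100s^2+792s+6192 = ((1/2)s−1)(−4s^3−52s^2−440s−1632) + (68s^2+1168s+4560)
  −4s^3−52s^2−440s−1632 = (−(1/17)s+71/289)(68s^2+1168s+4560) + (−(132568/289)s−795408/289)
  68s^2+1168s+4560 = (−(4913/33142)s−27455/16571)(−(132568/289)s−795408/289) + (0)
Last nonzero remainder: −(132568/289)s−795408/289. Dividing through by −132568/289 gives the monic gcd s+6.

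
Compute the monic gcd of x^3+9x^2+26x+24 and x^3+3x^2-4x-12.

Apply the Euclidean algorithm:
  x^3+9x^2+26x+24 = (x^3+3x^2-4x-12) + (6x^2+30x+36)
  x^3+3x^2-4x-12 = ((1/6)x-1/3)(6x^2+30x+36) + (0)
Last nonzero remainder: 6x^2+30x+36. Dividing through by 6 gives the monic gcd x^2+5x+6.

x^2+5x+6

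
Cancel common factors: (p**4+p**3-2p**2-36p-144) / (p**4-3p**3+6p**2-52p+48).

(p+3)/(p-1)

By polynomial division,
  p**4+p**3-2p**2-36p-144 = (p**4-3p**3+6p**2-52p+48) + (4p**3-8p**2+16p-192)
  p**4-3p**3+6p**2-52p+48 = ((1/4)p-1/4)(4p**3-8p**2+16p-192) + (0)
Last nonzero remainder: 4p**3-8p**2+16p-192. Dividing through by 4 gives the monic gcd p**3-2p**2+4p-48.
Cancel p**3-2p**2+4p-48 from numerator and denominator to get the reduced form.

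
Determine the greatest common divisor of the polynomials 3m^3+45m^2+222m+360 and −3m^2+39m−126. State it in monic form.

1

Repeated division with remainder:
  3m^3+45m^2+222m+360 = (−m−28)(−3m^2+39m−126) + (1188m−3168)
  −3m^2+39m−126 = (−(1/396)m+31/1188)(1188m−3168) + (−130/3)
  1188m−3168 = (−(1782/65)m+4752/65)(−130/3) + (0)
The last nonzero remainder is the constant −130/3, so the polynomials are coprime and gcd = 1.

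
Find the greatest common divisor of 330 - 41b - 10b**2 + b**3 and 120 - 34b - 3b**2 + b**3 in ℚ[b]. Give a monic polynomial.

Euclidean algorithm in ℚ[b]:
  b**3 - 10b**2 - 41b + 330 = (b**3 - 3b**2 - 34b + 120) + (-7b**2 - 7b + 210)
  b**3 - 3b**2 - 34b + 120 = (-(1/7)b + 4/7)(-7b**2 - 7b + 210) + (0)
Last nonzero remainder: -7b**2 - 7b + 210. Dividing through by -7 gives the monic gcd b**2 + b - 30.

-30 + b + b**2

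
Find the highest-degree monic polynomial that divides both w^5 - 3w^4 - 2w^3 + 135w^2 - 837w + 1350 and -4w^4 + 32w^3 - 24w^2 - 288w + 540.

Repeated division with remainder:
  w^5 - 3w^4 - 2w^3 + 135w^2 - 837w + 1350 = (-(1/4)w - 5/4)(-4w^4 + 32w^3 - 24w^2 - 288w + 540) + (32w^3 + 33w^2 - 1062w + 2025)
  -4w^4 + 32w^3 - 24w^2 - 288w + 540 = (-(1/8)w + 289/256)(32w^3 + 33w^2 - 1062w + 2025) + (-(49665/256)w^2 + (148995/128)w - 446985/256)
  32w^3 + 33w^2 - 1062w + 2025 = (-(8192/49665)w - 3840/3311)(-(49665/256)w^2 + (148995/128)w - 446985/256) + (0)
Last nonzero remainder: -(49665/256)w^2 + (148995/128)w - 446985/256. Dividing through by -49665/256 gives the monic gcd w^2 - 6w + 9.

w^2 - 6w + 9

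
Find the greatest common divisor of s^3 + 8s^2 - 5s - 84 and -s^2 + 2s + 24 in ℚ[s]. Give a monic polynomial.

s + 4

By polynomial division,
  s^3 + 8s^2 - 5s - 84 = (-s - 10)(-s^2 + 2s + 24) + (39s + 156)
  -s^2 + 2s + 24 = (-(1/39)s + 2/13)(39s + 156) + (0)
Last nonzero remainder: 39s + 156. Dividing through by 39 gives the monic gcd s + 4.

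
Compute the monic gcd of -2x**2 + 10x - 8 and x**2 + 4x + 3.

1

Euclidean algorithm in ℚ[x]:
  -2x**2 + 10x - 8 = (-2)(x**2 + 4x + 3) + (18x - 2)
  x**2 + 4x + 3 = ((1/18)x + 37/162)(18x - 2) + (280/81)
  18x - 2 = ((729/140)x - 81/140)(280/81) + (0)
The last nonzero remainder is the constant 280/81, so the polynomials are coprime and gcd = 1.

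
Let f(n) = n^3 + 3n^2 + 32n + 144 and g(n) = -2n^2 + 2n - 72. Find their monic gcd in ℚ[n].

By polynomial division,
  n^3 + 3n^2 + 32n + 144 = (-(1/2)n - 2)(-2n^2 + 2n - 72) + (0)
Last nonzero remainder: -2n^2 + 2n - 72. Dividing through by -2 gives the monic gcd n^2 - n + 36.

n^2 - n + 36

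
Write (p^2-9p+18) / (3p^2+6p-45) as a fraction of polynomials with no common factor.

(p-6)/(3p+15)

By polynomial division,
  p^2-9p+18 = (1/3)(3p^2+6p-45) + (-11p+33)
  3p^2+6p-45 = (-(3/11)p-15/11)(-11p+33) + (0)
Last nonzero remainder: -11p+33. Dividing through by -11 gives the monic gcd p-3.
Cancel p-3 from numerator and denominator to get the reduced form.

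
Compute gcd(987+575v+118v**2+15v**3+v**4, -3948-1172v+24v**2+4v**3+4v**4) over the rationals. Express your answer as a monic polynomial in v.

Apply the Euclidean algorithm:
  v**4+15v**3+118v**2+575v+987 = (1/4)(4v**4+4v**3+24v**2-1172v-3948) + (14v**3+112v**2+868v+1974)
  4v**4+4v**3+24v**2-1172v-3948 = ((2/7)v-2)(14v**3+112v**2+868v+1974) + (0)
Last nonzero remainder: 14v**3+112v**2+868v+1974. Dividing through by 14 gives the monic gcd v**3+8v**2+62v+141.

141+62v+8v**2+v**3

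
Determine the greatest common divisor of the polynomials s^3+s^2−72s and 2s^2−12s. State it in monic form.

s

Euclidean algorithm in ℚ[s]:
  s^3+s^2−72s = ((1/2)s+7/2)(2s^2−12s) + (−30s)
  2s^2−12s = (−(1/15)s+2/5)(−30s) + (0)
Last nonzero remainder: −30s. Dividing through by −30 gives the monic gcd s.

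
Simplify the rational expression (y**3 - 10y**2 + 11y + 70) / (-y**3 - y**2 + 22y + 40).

By polynomial division,
  y**3 - 10y**2 + 11y + 70 = (-1)(-y**3 - y**2 + 22y + 40) + (-11y**2 + 33y + 110)
  -y**3 - y**2 + 22y + 40 = ((1/11)y + 4/11)(-11y**2 + 33y + 110) + (0)
Last nonzero remainder: -11y**2 + 33y + 110. Dividing through by -11 gives the monic gcd y**2 - 3y - 10.
Cancel y**2 - 3y - 10 from numerator and denominator to get the reduced form.

(-y + 7)/(y + 4)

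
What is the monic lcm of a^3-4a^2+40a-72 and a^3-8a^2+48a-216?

By polynomial division,
  a^3-4a^2+40a-72 = (a^3-8a^2+48a-216) + (4a^2-8a+144)
  a^3-8a^2+48a-216 = ((1/4)a-3/2)(4a^2-8a+144) + (0)
Last nonzero remainder: 4a^2-8a+144. Dividing through by 4 gives the monic gcd a^2-2a+36.
Then lcm(f, g) = f·g / gcd(f, g); expanding and making the result monic gives the answer.

a^4-10a^3+64a^2-312a+432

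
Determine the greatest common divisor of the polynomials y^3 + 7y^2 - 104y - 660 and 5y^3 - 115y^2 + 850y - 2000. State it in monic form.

Repeated division with remainder:
  y^3 + 7y^2 - 104y - 660 = (1/5)(5y^3 - 115y^2 + 850y - 2000) + (30y^2 - 274y - 260)
  5y^3 - 115y^2 + 850y - 2000 = ((1/6)y - 104/45)(30y^2 - 274y - 260) + ((11704/45)y - 23408/9)
  30y^2 - 274y - 260 = ((675/5852)y + 585/5852)((11704/45)y - 23408/9) + (0)
Last nonzero remainder: (11704/45)y - 23408/9. Dividing through by 11704/45 gives the monic gcd y - 10.

y - 10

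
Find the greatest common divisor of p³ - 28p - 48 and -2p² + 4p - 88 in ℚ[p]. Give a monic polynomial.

Repeated division with remainder:
  p³ - 28p - 48 = (-(1/2)p - 1)(-2p² + 4p - 88) + (-68p - 136)
  -2p² + 4p - 88 = ((1/34)p - 2/17)(-68p - 136) + (-104)
  -68p - 136 = ((17/26)p + 17/13)(-104) + (0)
The last nonzero remainder is the constant -104, so the polynomials are coprime and gcd = 1.

1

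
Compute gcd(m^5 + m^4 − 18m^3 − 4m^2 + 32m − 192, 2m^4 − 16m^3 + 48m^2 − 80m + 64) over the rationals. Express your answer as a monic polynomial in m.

m^3 − 6m^2 + 12m − 16

Euclidean algorithm in ℚ[m]:
  m^5 + m^4 − 18m^3 − 4m^2 + 32m − 192 = ((1/2)m + 9/2)(2m^4 − 16m^3 + 48m^2 − 80m + 64) + (30m^3 − 180m^2 + 360m − 480)
  2m^4 − 16m^3 + 48m^2 − 80m + 64 = ((1/15)m − 2/15)(30m^3 − 180m^2 + 360m − 480) + (0)
Last nonzero remainder: 30m^3 − 180m^2 + 360m − 480. Dividing through by 30 gives the monic gcd m^3 − 6m^2 + 12m − 16.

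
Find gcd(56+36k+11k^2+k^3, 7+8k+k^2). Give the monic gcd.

7+k

Apply the Euclidean algorithm:
  k^3+11k^2+36k+56 = (k+3)(k^2+8k+7) + (5k+35)
  k^2+8k+7 = ((1/5)k+1/5)(5k+35) + (0)
Last nonzero remainder: 5k+35. Dividing through by 5 gives the monic gcd k+7.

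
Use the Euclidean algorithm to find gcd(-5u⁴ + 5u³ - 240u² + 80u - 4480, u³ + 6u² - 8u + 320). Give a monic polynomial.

Apply the Euclidean algorithm:
  -5u⁴ + 5u³ - 240u² + 80u - 4480 = (-5u + 35)(u³ + 6u² - 8u + 320) + (-490u² + 1960u - 15680)
  u³ + 6u² - 8u + 320 = (-(1/490)u - 1/49)(-490u² + 1960u - 15680) + (0)
Last nonzero remainder: -490u² + 1960u - 15680. Dividing through by -490 gives the monic gcd u² - 4u + 32.

u² - 4u + 32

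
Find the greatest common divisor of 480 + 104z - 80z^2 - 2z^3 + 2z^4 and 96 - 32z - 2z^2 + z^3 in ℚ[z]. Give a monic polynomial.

Repeated division with remainder:
  2z^4 - 2z^3 - 80z^2 + 104z + 480 = (2z + 2)(z^3 - 2z^2 - 32z + 96) + (-12z^2 - 24z + 288)
  z^3 - 2z^2 - 32z + 96 = (-(1/12)z + 1/3)(-12z^2 - 24z + 288) + (0)
Last nonzero remainder: -12z^2 - 24z + 288. Dividing through by -12 gives the monic gcd z^2 + 2z - 24.

-24 + 2z + z^2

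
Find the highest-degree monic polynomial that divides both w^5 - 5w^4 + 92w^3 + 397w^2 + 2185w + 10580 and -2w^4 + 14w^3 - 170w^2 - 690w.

w^2 - 10w + 115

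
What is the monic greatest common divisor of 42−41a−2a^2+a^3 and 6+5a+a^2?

Apply the Euclidean algorithm:
  a^3−2a^2−41a+42 = (a−7)(a^2+5a+6) + (−12a+84)
  a^2+5a+6 = (−(1/12)a−1)(−12a+84) + (90)
  −12a+84 = (−(2/15)a+14/15)(90) + (0)
The last nonzero remainder is the constant 90, so the polynomials are coprime and gcd = 1.

1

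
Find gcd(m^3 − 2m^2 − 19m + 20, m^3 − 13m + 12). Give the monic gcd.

By polynomial division,
  m^3 − 2m^2 − 19m + 20 = (m^3 − 13m + 12) + (−2m^2 − 6m + 8)
  m^3 − 13m + 12 = (−(1/2)m + 3/2)(−2m^2 − 6m + 8) + (0)
Last nonzero remainder: −2m^2 − 6m + 8. Dividing through by −2 gives the monic gcd m^2 + 3m − 4.

m^2 + 3m − 4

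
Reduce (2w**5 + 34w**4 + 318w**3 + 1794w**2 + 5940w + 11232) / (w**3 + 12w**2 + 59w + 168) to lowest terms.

(2w**3 + 24w**2 + 150w + 468)/(w + 7)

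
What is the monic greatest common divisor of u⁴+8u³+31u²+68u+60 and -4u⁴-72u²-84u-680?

u²+3u+10

Repeated division with remainder:
  u⁴+8u³+31u²+68u+60 = (-1/4)(-4u⁴-72u²-84u-680) + (8u³+13u²+47u-110)
  -4u⁴-72u²-84u-680 = (-(1/2)u+13/16)(8u³+13u²+47u-110) + (-(945/16)u²-(2835/16)u-4725/8)
  8u³+13u²+47u-110 = (-(128/945)u+176/945)(-(945/16)u²-(2835/16)u-4725/8) + (0)
Last nonzero remainder: -(945/16)u²-(2835/16)u-4725/8. Dividing through by -945/16 gives the monic gcd u²+3u+10.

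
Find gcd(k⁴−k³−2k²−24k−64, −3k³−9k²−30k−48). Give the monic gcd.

k³+3k²+10k+16

By polynomial division,
  k⁴−k³−2k²−24k−64 = (−(1/3)k+4/3)(−3k³−9k²−30k−48) + (0)
Last nonzero remainder: −3k³−9k²−30k−48. Dividing through by −3 gives the monic gcd k³+3k²+10k+16.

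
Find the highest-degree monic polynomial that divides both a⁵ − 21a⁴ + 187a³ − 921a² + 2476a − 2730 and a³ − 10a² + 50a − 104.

Euclidean algorithm in ℚ[a]:
  a⁵ − 21a⁴ + 187a³ − 921a² + 2476a − 2730 = (a² − 11a + 27)(a³ − 10a² + 50a − 104) + (3a² − 18a + 78)
  a³ − 10a² + 50a − 104 = ((1/3)a − 4/3)(3a² − 18a + 78) + (0)
Last nonzero remainder: 3a² − 18a + 78. Dividing through by 3 gives the monic gcd a² − 6a + 26.

a² − 6a + 26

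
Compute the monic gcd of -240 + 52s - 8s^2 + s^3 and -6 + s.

-6 + s

Apply the Euclidean algorithm:
  s^3 - 8s^2 + 52s - 240 = (s^2 - 2s + 40)(s - 6) + (0)
The last nonzero remainder s - 6 is already monic.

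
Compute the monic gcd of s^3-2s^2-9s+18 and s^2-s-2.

s-2

Euclidean algorithm in ℚ[s]:
  s^3-2s^2-9s+18 = (s-1)(s^2-s-2) + (-8s+16)
  s^2-s-2 = (-(1/8)s-1/8)(-8s+16) + (0)
Last nonzero remainder: -8s+16. Dividing through by -8 gives the monic gcd s-2.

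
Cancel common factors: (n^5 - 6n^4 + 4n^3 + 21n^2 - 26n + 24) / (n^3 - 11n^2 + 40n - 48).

(n^3 + n^2 - n + 2)/(n - 4)

Apply the Euclidean algorithm:
  n^5 - 6n^4 + 4n^3 + 21n^2 - 26n + 24 = (n^2 + 5n + 19)(n^3 - 11n^2 + 40n - 48) + (78n^2 - 546n + 936)
  n^3 - 11n^2 + 40n - 48 = ((1/78)n - 2/39)(78n^2 - 546n + 936) + (0)
Last nonzero remainder: 78n^2 - 546n + 936. Dividing through by 78 gives the monic gcd n^2 - 7n + 12.
Cancel n^2 - 7n + 12 from numerator and denominator to get the reduced form.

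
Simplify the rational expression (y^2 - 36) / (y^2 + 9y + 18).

(y - 6)/(y + 3)

Euclidean algorithm in ℚ[y]:
  y^2 - 36 = (y^2 + 9y + 18) + (-9y - 54)
  y^2 + 9y + 18 = (-(1/9)y - 1/3)(-9y - 54) + (0)
Last nonzero remainder: -9y - 54. Dividing through by -9 gives the monic gcd y + 6.
Cancel y + 6 from numerator and denominator to get the reduced form.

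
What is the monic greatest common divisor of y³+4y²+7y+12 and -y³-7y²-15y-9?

Euclidean algorithm in ℚ[y]:
  y³+4y²+7y+12 = (-1)(-y³-7y²-15y-9) + (-3y²-8y+3)
  -y³-7y²-15y-9 = ((1/3)y+13/9)(-3y²-8y+3) + (-(40/9)y-40/3)
  -3y²-8y+3 = ((27/40)y-9/40)(-(40/9)y-40/3) + (0)
Last nonzero remainder: -(40/9)y-40/3. Dividing through by -40/9 gives the monic gcd y+3.

y+3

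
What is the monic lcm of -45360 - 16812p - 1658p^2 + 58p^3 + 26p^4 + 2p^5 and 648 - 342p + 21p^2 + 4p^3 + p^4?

-204120 + 60426p + 20295p^2 - 3171p^3 - 886p^4 - 40p^5 + 7p^6 + p^7

By polynomial division,
  2p^5 + 26p^4 + 58p^3 - 1658p^2 - 16812p - 45360 = (2p + 18)(p^4 + 4p^3 + 21p^2 - 342p + 648) + (-56p^3 - 1352p^2 - 11952p - 57024)
  p^4 + 4p^3 + 21p^2 - 342p + 648 = (-(1/56)p + 141/392)(-56p^3 - 1352p^2 - 11952p - 57024) + ((14400/49)p^2 + (144000/49)p + 1036800/49)
  -56p^3 - 1352p^2 - 11952p - 57024 = (-(343/1800)p - 539/200)((14400/49)p^2 + (144000/49)p + 1036800/49) + (0)
Last nonzero remainder: (14400/49)p^2 + (144000/49)p + 1036800/49. Dividing through by 14400/49 gives the monic gcd p^2 + 10p + 72.
Then lcm(f, g) = f·g / gcd(f, g); expanding and making the result monic gives the answer.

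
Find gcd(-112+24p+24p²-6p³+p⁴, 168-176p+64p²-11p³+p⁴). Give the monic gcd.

-56+40p-8p²+p³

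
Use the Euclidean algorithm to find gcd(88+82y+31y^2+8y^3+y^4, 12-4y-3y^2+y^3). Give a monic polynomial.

2+y

By polynomial division,
  y^4+8y^3+31y^2+82y+88 = (y+11)(y^3-3y^2-4y+12) + (68y^2+114y-44)
  y^3-3y^2-4y+12 = ((1/68)y-159/2312)(68y^2+114y-44) + ((5187/1156)y+5187/578)
  68y^2+114y-44 = ((78608/5187)y-25432/5187)((5187/1156)y+5187/578) + (0)
Last nonzero remainder: (5187/1156)y+5187/578. Dividing through by 5187/1156 gives the monic gcd y+2.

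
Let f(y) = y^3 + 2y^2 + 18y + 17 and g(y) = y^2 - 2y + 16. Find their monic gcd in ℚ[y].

1

Repeated division with remainder:
  y^3 + 2y^2 + 18y + 17 = (y + 4)(y^2 - 2y + 16) + (10y - 47)
  y^2 - 2y + 16 = ((1/10)y + 27/100)(10y - 47) + (2869/100)
  10y - 47 = ((1000/2869)y - 4700/2869)(2869/100) + (0)
The last nonzero remainder is the constant 2869/100, so the polynomials are coprime and gcd = 1.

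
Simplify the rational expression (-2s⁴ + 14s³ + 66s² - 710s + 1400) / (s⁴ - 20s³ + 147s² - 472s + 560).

(-2s² - 4s + 70)/(s² - 11s + 28)

Euclidean algorithm in ℚ[s]:
  -2s⁴ + 14s³ + 66s² - 710s + 1400 = (-2)(s⁴ - 20s³ + 147s² - 472s + 560) + (-26s³ + 360s² - 1654s + 2520)
  s⁴ - 20s³ + 147s² - 472s + 560 = (-(1/26)s + 40/169)(-26s³ + 360s² - 1654s + 2520) + (-(308/169)s² + (2772/169)s - 6160/169)
  -26s³ + 360s² - 1654s + 2520 = ((2197/154)s - 1521/22)(-(308/169)s² + (2772/169)s - 6160/169) + (0)
Last nonzero remainder: -(308/169)s² + (2772/169)s - 6160/169. Dividing through by -308/169 gives the monic gcd s² - 9s + 20.
Cancel s² - 9s + 20 from numerator and denominator to get the reduced form.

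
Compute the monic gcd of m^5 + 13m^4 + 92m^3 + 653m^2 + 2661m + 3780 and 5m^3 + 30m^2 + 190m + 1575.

m^3 + 6m^2 + 38m + 315

Apply the Euclidean algorithm:
  m^5 + 13m^4 + 92m^3 + 653m^2 + 2661m + 3780 = ((1/5)m^2 + (7/5)m + 12/5)(5m^3 + 30m^2 + 190m + 1575) + (0)
Last nonzero remainder: 5m^3 + 30m^2 + 190m + 1575. Dividing through by 5 gives the monic gcd m^3 + 6m^2 + 38m + 315.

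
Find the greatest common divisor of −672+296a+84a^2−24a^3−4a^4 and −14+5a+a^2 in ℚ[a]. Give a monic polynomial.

Repeated division with remainder:
  −4a^4−24a^3+84a^2+296a−672 = (−4a^2−4a+48)(a^2+5a−14) + (0)
The last nonzero remainder a^2+5a−14 is already monic.

−14+5a+a^2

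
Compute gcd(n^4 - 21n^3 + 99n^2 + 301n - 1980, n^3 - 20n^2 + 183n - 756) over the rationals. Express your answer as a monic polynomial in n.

Apply the Euclidean algorithm:
  n^4 - 21n^3 + 99n^2 + 301n - 1980 = (n - 1)(n^3 - 20n^2 + 183n - 756) + (-104n^2 + 1240n - 2736)
  n^3 - 20n^2 + 183n - 756 = (-(1/104)n + 105/1352)(-104n^2 + 1240n - 2736) + ((10206/169)n - 91854/169)
  -104n^2 + 1240n - 2736 = (-(8788/5103)n + 25688/5103)((10206/169)n - 91854/169) + (0)
Last nonzero remainder: (10206/169)n - 91854/169. Dividing through by 10206/169 gives the monic gcd n - 9.

n - 9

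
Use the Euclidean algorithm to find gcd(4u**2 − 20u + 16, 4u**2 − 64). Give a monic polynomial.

u − 4

Apply the Euclidean algorithm:
  4u**2 − 20u + 16 = (4u**2 − 64) + (−20u + 80)
  4u**2 − 64 = (−(1/5)u − 4/5)(−20u + 80) + (0)
Last nonzero remainder: −20u + 80. Dividing through by −20 gives the monic gcd u − 4.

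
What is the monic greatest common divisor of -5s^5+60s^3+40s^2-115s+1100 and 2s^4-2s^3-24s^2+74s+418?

s^2+6s+11

Euclidean algorithm in ℚ[s]:
  -5s^5+60s^3+40s^2-115s+1100 = (-(5/2)s-5/2)(2s^4-2s^3-24s^2+74s+418) + (-5s^3+165s^2+1115s+2145)
  2s^4-2s^3-24s^2+74s+418 = (-(2/5)s-64/5)(-5s^3+165s^2+1115s+2145) + (2534s^2+15204s+27874)
  -5s^3+165s^2+1115s+2145 = (-(5/2534)s+195/2534)(2534s^2+15204s+27874) + (0)
Last nonzero remainder: 2534s^2+15204s+27874. Dividing through by 2534 gives the monic gcd s^2+6s+11.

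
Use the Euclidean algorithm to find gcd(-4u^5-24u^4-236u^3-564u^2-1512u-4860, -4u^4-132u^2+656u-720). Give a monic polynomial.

Apply the Euclidean algorithm:
  -4u^5-24u^4-236u^3-564u^2-1512u-4860 = (u+6)(-4u^4-132u^2+656u-720) + (-104u^3-428u^2-4728u-540)
  -4u^4-132u^2+656u-720 = ((1/26)u-107/676)(-104u^3-428u^2-4728u-540) + (-(3025/169)u^2-(12100/169)u-136125/169)
  -104u^3-428u^2-4728u-540 = ((17576/3025)u+2028/3025)(-(3025/169)u^2-(12100/169)u-136125/169) + (0)
Last nonzero remainder: -(3025/169)u^2-(12100/169)u-136125/169. Dividing through by -3025/169 gives the monic gcd u^2+4u+45.

u^2+4u+45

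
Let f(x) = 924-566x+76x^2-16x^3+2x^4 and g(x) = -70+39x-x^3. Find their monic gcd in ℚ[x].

-2+x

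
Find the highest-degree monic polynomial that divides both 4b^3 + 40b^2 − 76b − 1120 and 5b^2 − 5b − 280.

b + 7

Repeated division with remainder:
  4b^3 + 40b^2 − 76b − 1120 = ((4/5)b + 44/5)(5b^2 − 5b − 280) + (192b + 1344)
  5b^2 − 5b − 280 = ((5/192)b − 5/24)(192b + 1344) + (0)
Last nonzero remainder: 192b + 1344. Dividing through by 192 gives the monic gcd b + 7.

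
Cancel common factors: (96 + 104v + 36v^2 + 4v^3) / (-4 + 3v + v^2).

(24 + 20v + 4v^2)/(-1 + v)

Euclidean algorithm in ℚ[v]:
  4v^3 + 36v^2 + 104v + 96 = (4v + 24)(v^2 + 3v - 4) + (48v + 192)
  v^2 + 3v - 4 = ((1/48)v - 1/48)(48v + 192) + (0)
Last nonzero remainder: 48v + 192. Dividing through by 48 gives the monic gcd v + 4.
Cancel v + 4 from numerator and denominator to get the reduced form.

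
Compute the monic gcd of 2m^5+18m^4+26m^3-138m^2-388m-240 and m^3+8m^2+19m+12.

Euclidean algorithm in ℚ[m]:
  2m^5+18m^4+26m^3-138m^2-388m-240 = (2m^2+2m-28)(m^3+8m^2+19m+12) + (24m^2+120m+96)
  m^3+8m^2+19m+12 = ((1/24)m+1/8)(24m^2+120m+96) + (0)
Last nonzero remainder: 24m^2+120m+96. Dividing through by 24 gives the monic gcd m^2+5m+4.

m^2+5m+4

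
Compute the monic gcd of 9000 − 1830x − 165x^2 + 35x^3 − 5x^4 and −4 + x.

−4 + x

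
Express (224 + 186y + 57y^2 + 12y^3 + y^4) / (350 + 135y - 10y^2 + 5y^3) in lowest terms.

(112 + 37y + 10y^2 + y^3)/(175 - 20y + 5y^2)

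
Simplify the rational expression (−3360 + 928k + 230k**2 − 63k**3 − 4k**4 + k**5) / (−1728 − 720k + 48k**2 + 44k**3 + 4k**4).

Euclidean algorithm in ℚ[k]:
  k**5 − 4k**4 − 63k**3 + 230k**2 + 928k − 3360 = ((1/4)k − 15/4)(4k**4 + 44k**3 + 48k**2 − 720k − 1728) + (90k**3 + 590k**2 − 1340k − 9840)
  4k**4 + 44k**3 + 48k**2 − 720k − 1728 = ((2/45)k + 16/81)(90k**3 + 590k**2 − 1340k − 9840) + (−(728/81)k**2 − (1456/81)k + 5824/27)
  90k**3 + 590k**2 − 1340k − 9840 = (−(3645/364)k − 16605/364)(−(728/81)k**2 − (1456/81)k + 5824/27) + (0)
Last nonzero remainder: −(728/81)k**2 − (1456/81)k + 5824/27. Dividing through by −728/81 gives the monic gcd k**2 + 2k − 24.
Cancel k**2 + 2k − 24 from numerator and denominator to get the reduced form.

(140 − 27k − 6k**2 + k**3)/(72 + 36k + 4k**2)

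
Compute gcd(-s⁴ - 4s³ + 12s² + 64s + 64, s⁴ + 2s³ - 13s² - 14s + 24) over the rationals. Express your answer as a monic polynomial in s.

s² + 6s + 8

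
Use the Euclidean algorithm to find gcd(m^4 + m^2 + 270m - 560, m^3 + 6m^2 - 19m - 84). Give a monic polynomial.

m + 7

By polynomial division,
  m^4 + m^2 + 270m - 560 = (m - 6)(m^3 + 6m^2 - 19m - 84) + (56m^2 + 240m - 1064)
  m^3 + 6m^2 - 19m - 84 = ((1/56)m + 3/98)(56m^2 + 240m - 1064) + (-(360/49)m - 360/7)
  56m^2 + 240m - 1064 = (-(343/45)m + 931/45)(-(360/49)m - 360/7) + (0)
Last nonzero remainder: -(360/49)m - 360/7. Dividing through by -360/49 gives the monic gcd m + 7.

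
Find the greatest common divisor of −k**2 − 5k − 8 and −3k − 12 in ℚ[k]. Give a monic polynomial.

Repeated division with remainder:
  −k**2 − 5k − 8 = ((1/3)k + 1/3)(−3k − 12) + (−4)
  −3k − 12 = ((3/4)k + 3)(−4) + (0)
The last nonzero remainder is the constant −4, so the polynomials are coprime and gcd = 1.

1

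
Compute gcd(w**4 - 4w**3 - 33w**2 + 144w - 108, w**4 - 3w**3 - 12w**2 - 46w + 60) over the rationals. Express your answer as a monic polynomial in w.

w**2 - 7w + 6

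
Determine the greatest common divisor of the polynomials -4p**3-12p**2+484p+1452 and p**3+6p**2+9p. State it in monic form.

Apply the Euclidean algorithm:
  -4p**3-12p**2+484p+1452 = (-4)(p**3+6p**2+9p) + (12p**2+520p+1452)
  p**3+6p**2+9p = ((1/12)p-28/9)(12p**2+520p+1452) + ((13552/9)p+13552/3)
  12p**2+520p+1452 = ((27/3388)p+9/28)((13552/9)p+13552/3) + (0)
Last nonzero remainder: (13552/9)p+13552/3. Dividing through by 13552/9 gives the monic gcd p+3.

p+3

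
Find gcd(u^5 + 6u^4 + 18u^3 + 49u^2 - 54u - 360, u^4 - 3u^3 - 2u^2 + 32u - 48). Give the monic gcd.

u^2 + u - 6

Euclidean algorithm in ℚ[u]:
  u^5 + 6u^4 + 18u^3 + 49u^2 - 54u - 360 = (u + 9)(u^4 - 3u^3 - 2u^2 + 32u - 48) + (47u^3 + 35u^2 - 294u + 72)
  u^4 - 3u^3 - 2u^2 + 32u - 48 = ((1/47)u - 176/2209)(47u^3 + 35u^2 - 294u + 72) + ((15560/2209)u^2 + (15560/2209)u - 93360/2209)
  47u^3 + 35u^2 - 294u + 72 = ((103823/15560)u - 6627/3890)((15560/2209)u^2 + (15560/2209)u - 93360/2209) + (0)
Last nonzero remainder: (15560/2209)u^2 + (15560/2209)u - 93360/2209. Dividing through by 15560/2209 gives the monic gcd u^2 + u - 6.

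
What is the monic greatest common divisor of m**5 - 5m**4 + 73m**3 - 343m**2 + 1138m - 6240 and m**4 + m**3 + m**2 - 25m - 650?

m**3 - 4m**2 + 21m - 130

Repeated division with remainder:
  m**5 - 5m**4 + 73m**3 - 343m**2 + 1138m - 6240 = (m - 6)(m**4 + m**3 + m**2 - 25m - 650) + (78m**3 - 312m**2 + 1638m - 10140)
  m**4 + m**3 + m**2 - 25m - 650 = ((1/78)m + 5/78)(78m**3 - 312m**2 + 1638m - 10140) + (0)
Last nonzero remainder: 78m**3 - 312m**2 + 1638m - 10140. Dividing through by 78 gives the monic gcd m**3 - 4m**2 + 21m - 130.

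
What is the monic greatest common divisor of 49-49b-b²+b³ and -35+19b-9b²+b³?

Apply the Euclidean algorithm:
  b³-b²-49b+49 = (b³-9b²+19b-35) + (8b²-68b+84)
  b³-9b²+19b-35 = ((1/8)b-1/16)(8b²-68b+84) + ((17/4)b-119/4)
  8b²-68b+84 = ((32/17)b-48/17)((17/4)b-119/4) + (0)
Last nonzero remainder: (17/4)b-119/4. Dividing through by 17/4 gives the monic gcd b-7.

-7+b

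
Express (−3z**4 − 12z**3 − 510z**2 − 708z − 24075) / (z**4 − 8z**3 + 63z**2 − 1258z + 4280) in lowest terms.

Apply the Euclidean algorithm:
  −3z**4 − 12z**3 − 510z**2 − 708z − 24075 = (−3)(z**4 − 8z**3 + 63z**2 − 1258z + 4280) + (−36z**3 − 321z**2 − 4482z − 11235)
  z**4 − 8z**3 + 63z**2 − 1258z + 4280 = (−(1/36)z + 203/432)(−36z**3 − 321z**2 − 4482z − 11235) + ((12865/144)z**2 + (12865/24)z + 1376555/144)
  −36z**3 − 321z**2 − 4482z − 11235 = (−(5184/12865)z − 3024/2573)((12865/144)z**2 + (12865/24)z + 1376555/144) + (0)
Last nonzero remainder: (12865/144)z**2 + (12865/24)z + 1376555/144. Dividing through by 12865/144 gives the monic gcd z**2 + 6z + 107.
Cancel z**2 + 6z + 107 from numerator and denominator to get the reduced form.

(−3z**2 + 6z − 225)/(z**2 − 14z + 40)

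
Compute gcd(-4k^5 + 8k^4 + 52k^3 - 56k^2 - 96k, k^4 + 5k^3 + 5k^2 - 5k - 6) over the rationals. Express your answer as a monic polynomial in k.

k^2 + 4k + 3

Euclidean algorithm in ℚ[k]:
  -4k^5 + 8k^4 + 52k^3 - 56k^2 - 96k = (-4k + 28)(k^4 + 5k^3 + 5k^2 - 5k - 6) + (-68k^3 - 216k^2 + 20k + 168)
  k^4 + 5k^3 + 5k^2 - 5k - 6 = (-(1/68)k - 31/1156)(-68k^3 - 216k^2 + 20k + 168) + (-(144/289)k^2 - (576/289)k - 432/289)
  -68k^3 - 216k^2 + 20k + 168 = ((4913/36)k - 2023/18)(-(144/289)k^2 - (576/289)k - 432/289) + (0)
Last nonzero remainder: -(144/289)k^2 - (576/289)k - 432/289. Dividing through by -144/289 gives the monic gcd k^2 + 4k + 3.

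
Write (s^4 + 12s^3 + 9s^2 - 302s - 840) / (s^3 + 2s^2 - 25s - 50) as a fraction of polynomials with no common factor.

Repeated division with remainder:
  s^4 + 12s^3 + 9s^2 - 302s - 840 = (s + 10)(s^3 + 2s^2 - 25s - 50) + (14s^2 - 2s - 340)
  s^3 + 2s^2 - 25s - 50 = ((1/14)s + 15/98)(14s^2 - 2s - 340) + (-(20/49)s + 100/49)
  14s^2 - 2s - 340 = (-(343/10)s - 833/5)(-(20/49)s + 100/49) + (0)
Last nonzero remainder: -(20/49)s + 100/49. Dividing through by -20/49 gives the monic gcd s - 5.
Cancel s - 5 from numerator and denominator to get the reduced form.

(s^3 + 17s^2 + 94s + 168)/(s^2 + 7s + 10)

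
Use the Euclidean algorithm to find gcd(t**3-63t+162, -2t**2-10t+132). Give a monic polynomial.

By polynomial division,
  t**3-63t+162 = (-(1/2)t+5/2)(-2t**2-10t+132) + (28t-168)
  -2t**2-10t+132 = (-(1/14)t-11/14)(28t-168) + (0)
Last nonzero remainder: 28t-168. Dividing through by 28 gives the monic gcd t-6.

t-6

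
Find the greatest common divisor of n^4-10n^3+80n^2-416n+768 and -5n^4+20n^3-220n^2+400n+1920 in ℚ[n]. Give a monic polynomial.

Euclidean algorithm in ℚ[n]:
  n^4-10n^3+80n^2-416n+768 = (-1/5)(-5n^4+20n^3-220n^2+400n+1920) + (-6n^3+36n^2-336n+1152)
  -5n^4+20n^3-220n^2+400n+1920 = ((5/6)n+5/3)(-6n^3+36n^2-336n+1152) + (0)
Last nonzero remainder: -6n^3+36n^2-336n+1152. Dividing through by -6 gives the monic gcd n^3-6n^2+56n-192.

n^3-6n^2+56n-192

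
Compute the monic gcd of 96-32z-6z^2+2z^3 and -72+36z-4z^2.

-3+z

By polynomial division,
  2z^3-6z^2-32z+96 = (-(1/2)z-3)(-4z^2+36z-72) + (40z-120)
  -4z^2+36z-72 = (-(1/10)z+3/5)(40z-120) + (0)
Last nonzero remainder: 40z-120. Dividing through by 40 gives the monic gcd z-3.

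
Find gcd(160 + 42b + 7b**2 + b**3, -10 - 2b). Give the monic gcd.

Euclidean algorithm in ℚ[b]:
  b**3 + 7b**2 + 42b + 160 = (-(1/2)b**2 - b - 16)(-2b - 10) + (0)
Last nonzero remainder: -2b - 10. Dividing through by -2 gives the monic gcd b + 5.

5 + b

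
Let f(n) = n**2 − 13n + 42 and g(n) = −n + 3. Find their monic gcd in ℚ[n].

1

Apply the Euclidean algorithm:
  n**2 − 13n + 42 = (−n + 10)(−n + 3) + (12)
  −n + 3 = (−(1/12)n + 1/4)(12) + (0)
The last nonzero remainder is the constant 12, so the polynomials are coprime and gcd = 1.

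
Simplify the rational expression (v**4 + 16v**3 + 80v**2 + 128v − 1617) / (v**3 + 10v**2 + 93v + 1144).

(v**3 + 5v**2 + 25v − 147)/(v**2 − v + 104)

By polynomial division,
  v**4 + 16v**3 + 80v**2 + 128v − 1617 = (v + 6)(v**3 + 10v**2 + 93v + 1144) + (−73v**2 − 1574v − 8481)
  v**3 + 10v**2 + 93v + 1144 = (−(1/73)v + 844/5329)(−73v**2 − 1574v − 8481) + ((1204940/5329)v + 13254340/5329)
  −73v**2 − 1574v − 8481 = (−(389017/1204940)v − 4108659/1204940)((1204940/5329)v + 13254340/5329) + (0)
Last nonzero remainder: (1204940/5329)v + 13254340/5329. Dividing through by 1204940/5329 gives the monic gcd v + 11.
Cancel v + 11 from numerator and denominator to get the reduced form.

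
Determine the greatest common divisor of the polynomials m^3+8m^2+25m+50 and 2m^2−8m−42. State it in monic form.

1

Euclidean algorithm in ℚ[m]:
  m^3+8m^2+25m+50 = ((1/2)m+6)(2m^2−8m−42) + (94m+302)
  2m^2−8m−42 = ((1/47)m−339/2209)(94m+302) + (9600/2209)
  94m+302 = ((103823/4800)m+333559/4800)(9600/2209) + (0)
The last nonzero remainder is the constant 9600/2209, so the polynomials are coprime and gcd = 1.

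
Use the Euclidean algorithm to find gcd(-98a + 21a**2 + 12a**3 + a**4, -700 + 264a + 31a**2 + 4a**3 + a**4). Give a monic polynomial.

By polynomial division,
  a**4 + 12a**3 + 21a**2 - 98a = (a**4 + 4a**3 + 31a**2 + 264a - 700) + (8a**3 - 10a**2 - 362a + 700)
  a**4 + 4a**3 + 31a**2 + 264a - 700 = ((1/8)a + 21/32)(8a**3 - 10a**2 - 362a + 700) + ((1325/16)a**2 + (6625/16)a - 9275/8)
  8a**3 - 10a**2 - 362a + 700 = ((128/1325)a - 32/53)((1325/16)a**2 + (6625/16)a - 9275/8) + (0)
Last nonzero remainder: (1325/16)a**2 + (6625/16)a - 9275/8. Dividing through by 1325/16 gives the monic gcd a**2 + 5a - 14.

-14 + 5a + a**2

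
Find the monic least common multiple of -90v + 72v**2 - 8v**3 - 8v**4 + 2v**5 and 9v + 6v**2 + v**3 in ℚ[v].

-135v + 63v**2 + 24v**3 - 16v**4 - v**5 + v**6

By polynomial division,
  2v**5 - 8v**4 - 8v**3 + 72v**2 - 90v = (2v**2 - 20v + 94)(v**3 + 6v**2 + 9v) + (-312v**2 - 936v)
  v**3 + 6v**2 + 9v = (-(1/312)v - 1/104)(-312v**2 - 936v) + (0)
Last nonzero remainder: -312v**2 - 936v. Dividing through by -312 gives the monic gcd v**2 + 3v.
Then lcm(f, g) = f·g / gcd(f, g); expanding and making the result monic gives the answer.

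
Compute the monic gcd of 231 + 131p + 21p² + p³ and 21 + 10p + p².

21 + 10p + p²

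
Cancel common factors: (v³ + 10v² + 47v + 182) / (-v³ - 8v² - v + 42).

(-v² - 3v - 26)/(v² + v - 6)

Apply the Euclidean algorithm:
  v³ + 10v² + 47v + 182 = (-1)(-v³ - 8v² - v + 42) + (2v² + 46v + 224)
  -v³ - 8v² - v + 42 = (-(1/2)v + 15/2)(2v² + 46v + 224) + (-234v - 1638)
  2v² + 46v + 224 = (-(1/117)v - 16/117)(-234v - 1638) + (0)
Last nonzero remainder: -234v - 1638. Dividing through by -234 gives the monic gcd v + 7.
Cancel v + 7 from numerator and denominator to get the reduced form.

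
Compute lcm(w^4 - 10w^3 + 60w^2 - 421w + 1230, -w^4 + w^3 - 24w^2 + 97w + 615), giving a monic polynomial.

Repeated division with remainder:
  w^4 - 10w^3 + 60w^2 - 421w + 1230 = (-1)(-w^4 + w^3 - 24w^2 + 97w + 615) + (-9w^3 + 36w^2 - 324w + 1845)
  -w^4 + w^3 - 24w^2 + 97w + 615 = ((1/9)w + 1/3)(-9w^3 + 36w^2 - 324w + 1845) + (0)
Last nonzero remainder: -9w^3 + 36w^2 - 324w + 1845. Dividing through by -9 gives the monic gcd w^3 - 4w^2 + 36w - 205.
Then lcm(f, g) = f·g / gcd(f, g); expanding and making the result monic gives the answer.

w^5 - 7w^4 + 30w^3 - 241w^2 - 33w + 3690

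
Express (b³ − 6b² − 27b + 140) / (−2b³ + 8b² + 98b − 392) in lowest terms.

(−b − 5)/(2b + 14)

Apply the Euclidean algorithm:
  b³ − 6b² − 27b + 140 = (−1/2)(−2b³ + 8b² + 98b − 392) + (−2b² + 22b − 56)
  −2b³ + 8b² + 98b − 392 = (b + 7)(−2b² + 22b − 56) + (0)
Last nonzero remainder: −2b² + 22b − 56. Dividing through by −2 gives the monic gcd b² − 11b + 28.
Cancel b² − 11b + 28 from numerator and denominator to get the reduced form.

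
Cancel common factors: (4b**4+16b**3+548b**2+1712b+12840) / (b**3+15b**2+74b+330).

Repeated division with remainder:
  4b**4+16b**3+548b**2+1712b+12840 = (4b-44)(b**3+15b**2+74b+330) + (912b**2+3648b+27360)
  b**3+15b**2+74b+330 = ((1/912)b+11/912)(912b**2+3648b+27360) + (0)
Last nonzero remainder: 912b**2+3648b+27360. Dividing through by 912 gives the monic gcd b**2+4b+30.
Cancel b**2+4b+30 from numerator and denominator to get the reduced form.

(4b**2+428)/(b+11)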